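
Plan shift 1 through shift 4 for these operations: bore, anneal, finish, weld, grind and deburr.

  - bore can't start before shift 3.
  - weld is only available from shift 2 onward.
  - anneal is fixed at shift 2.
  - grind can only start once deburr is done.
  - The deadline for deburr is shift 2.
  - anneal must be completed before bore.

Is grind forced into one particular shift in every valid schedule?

No

grind can be shift 2 (e.g. deburr in shift 1; grind in shift 2; weld in shift 2; anneal in shift 2; bore in shift 3; finish in shift 1) or shift 3 (e.g. anneal -> shift 2, grind -> shift 3, finish -> shift 1, weld -> shift 2, deburr -> shift 1, bore -> shift 3).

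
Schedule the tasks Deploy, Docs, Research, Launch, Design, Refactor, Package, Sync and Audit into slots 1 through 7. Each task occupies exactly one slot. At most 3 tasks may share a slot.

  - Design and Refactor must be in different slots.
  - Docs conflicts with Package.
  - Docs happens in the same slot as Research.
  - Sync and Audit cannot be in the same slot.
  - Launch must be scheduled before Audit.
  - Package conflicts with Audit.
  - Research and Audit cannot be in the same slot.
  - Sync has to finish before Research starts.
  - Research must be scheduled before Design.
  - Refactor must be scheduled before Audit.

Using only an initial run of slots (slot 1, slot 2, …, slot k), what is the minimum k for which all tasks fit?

The precedence chain requires at least 3 distinct slots.
With at most 3 per slot and 9 tasks, at least 3 slots are needed.
3 works (last occupied slot: 3): for example Package -> 1; Docs -> 2; Deploy -> 3; Refactor -> 2; Design -> 3; Launch -> 1; Research -> 2; Sync -> 1; Audit -> 3.

3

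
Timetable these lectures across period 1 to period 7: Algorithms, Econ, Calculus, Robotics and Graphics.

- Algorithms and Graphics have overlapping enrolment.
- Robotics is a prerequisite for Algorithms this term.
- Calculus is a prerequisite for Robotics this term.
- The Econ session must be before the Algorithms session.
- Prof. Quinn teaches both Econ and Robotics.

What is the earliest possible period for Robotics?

Precedence pushes Robotics to at least period 2; downstream work caps Robotics at period 6.
Robotics at period 2 is achievable: Econ -> period 1; Algorithms -> period 3; Robotics -> period 2; Calculus -> period 1; Graphics -> period 1.

period 2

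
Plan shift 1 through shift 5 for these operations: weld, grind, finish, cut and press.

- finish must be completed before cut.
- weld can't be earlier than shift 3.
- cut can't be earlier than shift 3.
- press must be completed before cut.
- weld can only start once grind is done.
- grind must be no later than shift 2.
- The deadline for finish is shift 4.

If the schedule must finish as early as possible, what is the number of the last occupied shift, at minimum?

The precedence chain requires at least 2 distinct shifts.
weld can't be placed before shift 3, so the schedule must run through at least shift 3.
3 works (last occupied shift: shift 3): for example finish=shift 1; cut=shift 3; weld=shift 3; grind=shift 1; press=shift 1.

shift 3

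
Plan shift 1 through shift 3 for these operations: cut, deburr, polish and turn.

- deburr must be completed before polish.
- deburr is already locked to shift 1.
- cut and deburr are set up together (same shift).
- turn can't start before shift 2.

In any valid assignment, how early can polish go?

shift 2

Precedence pushes polish to at least shift 2.
polish at shift 2 is achievable: polish -> shift 2; deburr -> shift 1; cut -> shift 1; turn -> shift 2.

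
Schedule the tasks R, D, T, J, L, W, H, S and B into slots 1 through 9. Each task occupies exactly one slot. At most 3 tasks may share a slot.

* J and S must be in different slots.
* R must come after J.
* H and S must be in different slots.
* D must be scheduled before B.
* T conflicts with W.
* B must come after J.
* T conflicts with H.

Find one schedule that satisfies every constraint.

R in 2, S in 4, B in 2, H in 3, D in 1, W in 3, J in 1, T in 1, L in 2

Checking: J(1) before B(2); D(1) before B(2); J(1) before R(2); J(1) != S(4); T(1) != H(3); H(3) != S(4); T(1) != W(3); max 3 per slot (cap 3).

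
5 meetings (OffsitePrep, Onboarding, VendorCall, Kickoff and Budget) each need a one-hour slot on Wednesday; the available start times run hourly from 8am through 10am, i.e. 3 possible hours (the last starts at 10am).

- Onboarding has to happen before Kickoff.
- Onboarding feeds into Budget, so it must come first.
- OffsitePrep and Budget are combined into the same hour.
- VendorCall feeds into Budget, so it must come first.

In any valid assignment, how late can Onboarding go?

Downstream work caps Onboarding at 9am.
Onboarding at 9am is achievable: Budget in 10am; OffsitePrep in 10am; Onboarding in 9am; VendorCall in 8am; Kickoff in 10am.

9am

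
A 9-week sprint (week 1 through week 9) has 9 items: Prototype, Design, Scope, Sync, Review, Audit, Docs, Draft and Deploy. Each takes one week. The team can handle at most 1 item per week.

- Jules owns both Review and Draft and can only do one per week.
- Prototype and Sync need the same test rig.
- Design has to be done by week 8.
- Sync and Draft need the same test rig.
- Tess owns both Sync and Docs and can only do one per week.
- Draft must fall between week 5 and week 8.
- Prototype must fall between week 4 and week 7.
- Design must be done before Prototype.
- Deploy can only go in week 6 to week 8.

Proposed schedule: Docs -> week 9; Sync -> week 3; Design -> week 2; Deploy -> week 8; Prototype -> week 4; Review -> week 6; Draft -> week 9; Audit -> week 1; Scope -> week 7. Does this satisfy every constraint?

Jules owns both Review and Draft and can only do one per week — holds.
Design must be done before Prototype — holds.
Tess owns both Sync and Docs and can only do one per week — holds.
Design has to be done by week 8 — holds.
Prototype and Sync need the same test rig — holds.
Deploy can only go in week 6 to week 8 — holds.
Sync and Draft need the same test rig — holds.
The team can handle at most 1 item per week — violated.
Draft must fall between week 5 and week 8 — violated.
Prototype must fall between week 4 and week 7 — holds.

No — it violates: Draft must fall between week 5 and week 8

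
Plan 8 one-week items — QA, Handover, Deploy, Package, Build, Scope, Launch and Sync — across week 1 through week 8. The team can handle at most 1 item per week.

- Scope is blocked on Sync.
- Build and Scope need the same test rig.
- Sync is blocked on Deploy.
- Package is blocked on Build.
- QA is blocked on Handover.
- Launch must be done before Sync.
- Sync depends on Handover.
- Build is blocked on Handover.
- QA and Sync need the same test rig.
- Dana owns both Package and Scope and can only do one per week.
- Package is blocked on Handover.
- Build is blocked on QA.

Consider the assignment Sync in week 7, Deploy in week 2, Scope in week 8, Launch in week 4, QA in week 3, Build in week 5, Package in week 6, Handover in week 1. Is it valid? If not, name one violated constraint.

Sync depends on Handover — holds.
Package is blocked on Build — holds.
Build is blocked on Handover — holds.
Build and Scope need the same test rig — holds.
Sync is blocked on Deploy — holds.
Dana owns both Package and Scope and can only do one per week — holds.
Scope is blocked on Sync — holds.
Build is blocked on QA — holds.
Package is blocked on Handover — holds.
Launch must be done before Sync — holds.
QA and Sync need the same test rig — holds.
The team can handle at most 1 item per week — holds.
QA is blocked on Handover — holds.

Valid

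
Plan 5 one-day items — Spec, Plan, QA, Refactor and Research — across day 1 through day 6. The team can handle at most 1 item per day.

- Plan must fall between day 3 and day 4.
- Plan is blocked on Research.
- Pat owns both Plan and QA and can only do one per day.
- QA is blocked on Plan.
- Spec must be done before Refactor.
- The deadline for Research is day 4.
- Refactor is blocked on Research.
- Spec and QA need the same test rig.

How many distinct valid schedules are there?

Splitting on Spec: it can be day 1 (12), day 2 (12), day 3 (4), day 4 (4), day 5 (2). Listing each branch's schedules as (Plan, QA, Refactor, Research) by day number:
Spec=day 1: (3,4,5,2) (3,4,6,2) (3,5,4,2) (3,5,6,2) (3,6,4,2) (3,6,5,2) (4,5,3,2) (4,5,6,2) (4,5,6,3) (4,6,3,2) (4,6,5,2) (4,6,5,3) — 12.
Spec=day 2: (3,4,5,1) (3,4,6,1) (3,5,4,1) (3,5,6,1) (3,6,4,1) (3,6,5,1) (4,5,3,1) (4,5,6,1) (4,5,6,3) (4,6,3,1) (4,6,5,1) (4,6,5,3) — 12.
Spec=day 3: (4,5,6,1) (4,5,6,2) (4,6,5,1) (4,6,5,2) — 4.
Spec=day 4: (3,5,6,1) (3,5,6,2) (3,6,5,1) (3,6,5,2) — 4.
Spec=day 5: (3,4,6,1) (3,4,6,2) — 2.
Summing: 12 + 12 + 4 + 4 + 2 = 34.

34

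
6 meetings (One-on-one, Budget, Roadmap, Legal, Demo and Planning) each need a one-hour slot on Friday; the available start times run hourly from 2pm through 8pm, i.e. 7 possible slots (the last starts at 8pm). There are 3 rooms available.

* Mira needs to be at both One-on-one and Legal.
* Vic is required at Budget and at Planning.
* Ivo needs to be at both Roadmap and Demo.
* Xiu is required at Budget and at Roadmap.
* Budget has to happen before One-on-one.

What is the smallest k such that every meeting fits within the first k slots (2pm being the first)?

2 slots

The precedence chain requires at least 2 distinct slots.
With at most 3 per slot and 6 meetings, at least 2 slots are needed.
2 works (last occupied slot: 3pm): for example Legal=2pm; One-on-one=3pm; Budget=2pm; Demo=2pm; Roadmap=3pm; Planning=3pm.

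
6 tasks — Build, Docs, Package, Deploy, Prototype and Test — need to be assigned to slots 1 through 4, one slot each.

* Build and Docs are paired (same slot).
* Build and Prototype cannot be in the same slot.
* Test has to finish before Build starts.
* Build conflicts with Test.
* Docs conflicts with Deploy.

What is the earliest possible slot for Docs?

2

Docs must be in the same slot as Build, which can't be before 2, so Docs is at least 2.
Docs at 2 is achievable: Deploy=1, Package=1, Test=1, Build=2, Docs=2, Prototype=1.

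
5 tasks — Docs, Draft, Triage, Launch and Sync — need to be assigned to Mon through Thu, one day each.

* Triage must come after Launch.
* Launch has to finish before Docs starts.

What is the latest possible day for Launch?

Wed

Downstream work caps Launch at Wed.
Launch at Wed is achievable: Docs in Thu; Sync in Mon; Draft in Mon; Launch in Wed; Triage in Thu.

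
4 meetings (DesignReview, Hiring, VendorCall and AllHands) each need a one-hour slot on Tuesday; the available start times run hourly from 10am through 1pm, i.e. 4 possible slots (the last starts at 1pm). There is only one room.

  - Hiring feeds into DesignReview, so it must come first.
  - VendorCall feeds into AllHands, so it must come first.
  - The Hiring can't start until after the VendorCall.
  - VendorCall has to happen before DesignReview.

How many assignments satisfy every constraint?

Enumerating: DesignReview -> 12pm, VendorCall -> 10am, Hiring -> 11am, AllHands -> 1pm | DesignReview -> 1pm, VendorCall -> 10am, AllHands -> 12pm, Hiring -> 11am | VendorCall in 10am, DesignReview in 1pm, Hiring in 12pm, AllHands in 11am.

3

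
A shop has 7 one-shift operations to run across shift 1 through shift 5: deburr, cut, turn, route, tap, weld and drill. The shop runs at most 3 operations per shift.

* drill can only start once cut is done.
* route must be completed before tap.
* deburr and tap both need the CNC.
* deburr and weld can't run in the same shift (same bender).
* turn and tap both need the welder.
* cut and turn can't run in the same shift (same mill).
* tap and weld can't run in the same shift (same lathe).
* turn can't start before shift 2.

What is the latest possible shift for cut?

shift 4

Downstream work caps cut at shift 4.
cut at shift 4 is achievable: deburr -> shift 1, weld -> shift 2, drill -> shift 5, turn -> shift 2, tap -> shift 3, cut -> shift 4, route -> shift 1.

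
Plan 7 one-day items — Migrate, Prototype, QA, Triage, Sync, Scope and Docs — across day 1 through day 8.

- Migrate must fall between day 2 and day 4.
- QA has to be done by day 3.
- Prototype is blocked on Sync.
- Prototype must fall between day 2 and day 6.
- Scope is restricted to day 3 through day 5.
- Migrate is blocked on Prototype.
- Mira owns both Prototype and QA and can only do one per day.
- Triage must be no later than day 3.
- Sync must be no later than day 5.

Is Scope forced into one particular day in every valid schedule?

No

Scope can be day 3 (e.g. Scope=day 3; Prototype=day 2; Docs=day 1; QA=day 1; Triage=day 1; Migrate=day 3; Sync=day 1) or day 4 (e.g. Prototype -> day 2; Triage -> day 1; Sync -> day 1; QA -> day 1; Docs -> day 1; Migrate -> day 3; Scope -> day 4).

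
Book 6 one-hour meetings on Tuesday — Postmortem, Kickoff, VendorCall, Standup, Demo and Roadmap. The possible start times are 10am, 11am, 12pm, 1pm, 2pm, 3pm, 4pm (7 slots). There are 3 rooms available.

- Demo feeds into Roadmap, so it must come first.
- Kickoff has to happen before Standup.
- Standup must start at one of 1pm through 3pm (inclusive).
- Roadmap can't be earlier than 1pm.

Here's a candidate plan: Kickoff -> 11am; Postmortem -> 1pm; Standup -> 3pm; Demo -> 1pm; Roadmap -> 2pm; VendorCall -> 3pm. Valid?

Yes

Kickoff has to happen before Standup — holds.
Standup must start at one of 1pm through 3pm (inclusive) — holds.
Demo feeds into Roadmap, so it must come first — holds.
There are 3 rooms available — holds.
Roadmap can't be earlier than 1pm — holds.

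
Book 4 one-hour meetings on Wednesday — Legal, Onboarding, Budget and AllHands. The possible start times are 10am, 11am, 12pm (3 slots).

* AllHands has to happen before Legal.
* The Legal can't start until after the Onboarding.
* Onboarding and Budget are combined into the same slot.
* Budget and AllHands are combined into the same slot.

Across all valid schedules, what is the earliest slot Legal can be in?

Precedence pushes Legal to at least 11am.
Legal at 11am is achievable: Budget=10am, Onboarding=10am, AllHands=10am, Legal=11am.

11am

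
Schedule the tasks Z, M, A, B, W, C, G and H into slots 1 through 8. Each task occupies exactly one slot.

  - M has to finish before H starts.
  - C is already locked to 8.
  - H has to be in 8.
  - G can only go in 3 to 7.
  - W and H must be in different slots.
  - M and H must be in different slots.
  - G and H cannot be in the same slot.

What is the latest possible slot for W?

7

W at 7 is achievable: A -> 1; W -> 7; B -> 1; G -> 3; H -> 8; Z -> 1; M -> 1; C -> 8.
Nothing later works — the conflict constraints rule out every slot after 7.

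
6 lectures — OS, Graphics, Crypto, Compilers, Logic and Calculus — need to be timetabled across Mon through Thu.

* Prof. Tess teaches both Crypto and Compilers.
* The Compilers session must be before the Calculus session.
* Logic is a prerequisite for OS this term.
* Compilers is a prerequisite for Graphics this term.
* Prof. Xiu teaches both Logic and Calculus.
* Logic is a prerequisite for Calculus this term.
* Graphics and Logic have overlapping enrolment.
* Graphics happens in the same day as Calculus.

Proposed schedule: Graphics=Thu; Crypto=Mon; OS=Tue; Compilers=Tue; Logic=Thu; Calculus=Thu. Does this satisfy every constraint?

Graphics and Logic have overlapping enrolment — violated.
Prof. Tess teaches both Crypto and Compilers — holds.
Logic is a prerequisite for Calculus this term — violated.
Compilers is a prerequisite for Graphics this term — holds.
Logic is a prerequisite for OS this term — violated.
The Compilers session must be before the Calculus session — holds.
Graphics happens in the same day as Calculus — holds.
Prof. Xiu teaches both Logic and Calculus — violated.

No — it violates: Logic is a prerequisite for OS this term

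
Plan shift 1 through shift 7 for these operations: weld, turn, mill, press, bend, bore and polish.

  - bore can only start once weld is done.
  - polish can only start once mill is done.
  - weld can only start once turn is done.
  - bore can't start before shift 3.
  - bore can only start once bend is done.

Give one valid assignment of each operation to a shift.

turn=shift 1, bend=shift 1, bore=shift 3, mill=shift 1, weld=shift 2, press=shift 1, polish=shift 2

Checking: turn(shift 1) before weld(shift 2); bend(shift 1) before bore(shift 3); mill(shift 1) before polish(shift 2); weld(shift 2) before bore(shift 3); bore=shift 3 in [shift 3,shift 7].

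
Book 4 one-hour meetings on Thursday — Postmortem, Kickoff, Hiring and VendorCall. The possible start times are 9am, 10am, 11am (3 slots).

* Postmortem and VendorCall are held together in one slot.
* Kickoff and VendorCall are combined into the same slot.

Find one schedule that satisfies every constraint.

Postmortem -> 9am, Kickoff -> 9am, VendorCall -> 9am, Hiring -> 9am

Checking: Postmortem = VendorCall = 9am; Kickoff = VendorCall = 9am.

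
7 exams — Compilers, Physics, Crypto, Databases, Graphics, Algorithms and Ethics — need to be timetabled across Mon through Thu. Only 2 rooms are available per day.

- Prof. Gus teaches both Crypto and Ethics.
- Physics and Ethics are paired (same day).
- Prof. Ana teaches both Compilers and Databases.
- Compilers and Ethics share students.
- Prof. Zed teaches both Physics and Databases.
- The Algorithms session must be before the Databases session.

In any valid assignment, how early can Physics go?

Physics at Mon is achievable: Ethics in Mon, Physics in Mon, Crypto in Wed, Databases in Wed, Graphics in Thu, Compilers in Tue, Algorithms in Tue.

Mon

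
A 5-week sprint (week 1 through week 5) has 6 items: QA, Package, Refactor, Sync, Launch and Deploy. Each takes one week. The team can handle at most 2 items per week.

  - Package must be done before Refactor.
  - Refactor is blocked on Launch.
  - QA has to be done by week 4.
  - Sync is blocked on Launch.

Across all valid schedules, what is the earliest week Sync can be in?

week 2

Precedence pushes Sync to at least week 2.
Sync at week 2 is achievable: Launch=week 1, Deploy=week 3, Refactor=week 3, QA=week 1, Sync=week 2, Package=week 2.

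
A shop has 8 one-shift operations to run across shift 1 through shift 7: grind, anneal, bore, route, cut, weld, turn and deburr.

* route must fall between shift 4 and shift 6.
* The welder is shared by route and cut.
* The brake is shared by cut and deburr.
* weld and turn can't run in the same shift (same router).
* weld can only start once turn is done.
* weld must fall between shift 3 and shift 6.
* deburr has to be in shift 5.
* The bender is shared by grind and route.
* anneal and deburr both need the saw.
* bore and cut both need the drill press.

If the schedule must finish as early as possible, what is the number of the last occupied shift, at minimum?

The precedence chain requires at least 2 distinct shifts.
deburr can't be placed before shift 5, so the schedule must run through at least shift 5.
5 works (last occupied shift: shift 5): for example grind=shift 1, turn=shift 1, bore=shift 1, deburr=shift 5, weld=shift 3, cut=shift 2, anneal=shift 1, route=shift 4.

shift 5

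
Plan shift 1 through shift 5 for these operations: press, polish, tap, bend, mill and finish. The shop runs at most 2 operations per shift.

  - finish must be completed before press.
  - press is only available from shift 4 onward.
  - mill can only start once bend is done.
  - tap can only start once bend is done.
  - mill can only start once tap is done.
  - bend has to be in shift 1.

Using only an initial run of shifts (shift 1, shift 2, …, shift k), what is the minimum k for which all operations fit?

The precedence chain requires at least 3 distinct shifts.
With at most 2 per shift and 6 operations, at least 3 shifts are needed.
press can't be placed before shift 4, so the schedule must run through at least shift 4.
4 works (last occupied shift: shift 4): for example finish -> shift 1, mill -> shift 3, press -> shift 4, bend -> shift 1, tap -> shift 2, polish -> shift 2.

4 shifts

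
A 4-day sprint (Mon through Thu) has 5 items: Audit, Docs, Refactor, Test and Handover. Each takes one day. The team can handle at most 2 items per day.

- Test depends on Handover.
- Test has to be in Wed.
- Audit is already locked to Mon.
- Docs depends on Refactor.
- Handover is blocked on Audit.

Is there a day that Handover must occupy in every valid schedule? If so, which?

Audit is fixed at Mon and must come before Handover, so Handover is at least Tue.
Test is fixed at Wed and must come after Handover, so Handover is at most Tue.
So Handover must be Tue.

Tue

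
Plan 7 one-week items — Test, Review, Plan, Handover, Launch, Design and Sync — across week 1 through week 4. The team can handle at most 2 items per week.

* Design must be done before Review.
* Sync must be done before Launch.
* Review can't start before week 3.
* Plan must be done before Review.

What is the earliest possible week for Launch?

week 2

Precedence pushes Launch to at least week 2.
Launch at week 2 is achievable: Handover in week 4, Sync in week 1, Design in week 2, Review in week 3, Test in week 3, Plan in week 1, Launch in week 2.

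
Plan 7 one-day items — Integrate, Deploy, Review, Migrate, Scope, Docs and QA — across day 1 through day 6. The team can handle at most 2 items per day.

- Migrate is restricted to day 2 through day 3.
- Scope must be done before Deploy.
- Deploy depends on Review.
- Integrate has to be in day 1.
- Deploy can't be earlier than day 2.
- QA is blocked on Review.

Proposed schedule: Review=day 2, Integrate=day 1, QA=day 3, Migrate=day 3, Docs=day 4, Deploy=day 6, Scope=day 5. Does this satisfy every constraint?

Yes, all constraints hold

QA is blocked on Review — holds.
Deploy can't be earlier than day 2 — holds.
The team can handle at most 2 items per day — holds.
Scope must be done before Deploy — holds.
Integrate has to be in day 1 — holds.
Migrate is restricted to day 2 through day 3 — holds.
Deploy depends on Review — holds.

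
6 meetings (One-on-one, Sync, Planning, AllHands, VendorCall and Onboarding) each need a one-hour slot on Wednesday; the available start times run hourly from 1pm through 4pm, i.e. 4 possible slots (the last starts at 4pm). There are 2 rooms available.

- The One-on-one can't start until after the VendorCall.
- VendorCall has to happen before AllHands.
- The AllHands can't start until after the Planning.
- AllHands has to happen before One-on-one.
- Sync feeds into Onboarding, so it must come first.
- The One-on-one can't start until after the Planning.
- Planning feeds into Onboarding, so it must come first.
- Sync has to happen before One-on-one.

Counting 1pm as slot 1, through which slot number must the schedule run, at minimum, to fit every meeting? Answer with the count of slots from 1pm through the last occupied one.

The precedence chain requires at least 3 distinct slots.
With at most 2 per slot and 6 meetings, at least 3 slots are needed.
3 works (last occupied slot: 3pm): for example VendorCall -> 1pm, AllHands -> 2pm, Planning -> 1pm, Onboarding -> 3pm, Sync -> 2pm, One-on-one -> 3pm.

3 slots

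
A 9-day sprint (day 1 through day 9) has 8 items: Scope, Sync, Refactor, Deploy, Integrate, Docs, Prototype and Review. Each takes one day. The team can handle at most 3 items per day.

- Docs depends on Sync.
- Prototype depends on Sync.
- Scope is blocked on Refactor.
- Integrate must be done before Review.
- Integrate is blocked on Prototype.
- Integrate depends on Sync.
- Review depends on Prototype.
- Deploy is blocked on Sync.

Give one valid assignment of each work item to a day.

Sync -> day 1, Docs -> day 3, Scope -> day 2, Deploy -> day 2, Refactor -> day 1, Integrate -> day 3, Prototype -> day 2, Review -> day 4

Checking: Refactor(day 1) before Scope(day 2); Prototype(day 2) before Review(day 4); Sync(day 1) before Prototype(day 2); Sync(day 1) before Deploy(day 2); Sync(day 1) before Integrate(day 3); Sync(day 1) before Docs(day 3); Integrate(day 3) before Review(day 4); Prototype(day 2) before Integrate(day 3); max 3 per day (cap 3).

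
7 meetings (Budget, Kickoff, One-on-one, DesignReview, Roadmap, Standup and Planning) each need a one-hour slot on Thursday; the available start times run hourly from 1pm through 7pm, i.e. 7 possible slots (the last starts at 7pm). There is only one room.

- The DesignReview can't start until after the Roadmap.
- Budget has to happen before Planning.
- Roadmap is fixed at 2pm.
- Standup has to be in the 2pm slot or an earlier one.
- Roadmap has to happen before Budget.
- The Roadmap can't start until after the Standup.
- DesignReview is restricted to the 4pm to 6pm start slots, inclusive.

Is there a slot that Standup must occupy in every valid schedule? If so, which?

Standup's own window allows nothing later than 2pm; downstream work caps Standup at 1pm.
So Standup is pinned to 1pm.

1pm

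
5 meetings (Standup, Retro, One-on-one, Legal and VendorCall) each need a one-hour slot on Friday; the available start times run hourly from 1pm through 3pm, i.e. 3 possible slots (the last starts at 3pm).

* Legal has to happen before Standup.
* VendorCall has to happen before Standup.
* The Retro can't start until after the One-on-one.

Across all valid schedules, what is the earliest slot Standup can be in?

Precedence pushes Standup to at least 2pm.
Standup at 2pm is achievable: Standup in 2pm, Legal in 1pm, VendorCall in 1pm, One-on-one in 1pm, Retro in 2pm.

2pm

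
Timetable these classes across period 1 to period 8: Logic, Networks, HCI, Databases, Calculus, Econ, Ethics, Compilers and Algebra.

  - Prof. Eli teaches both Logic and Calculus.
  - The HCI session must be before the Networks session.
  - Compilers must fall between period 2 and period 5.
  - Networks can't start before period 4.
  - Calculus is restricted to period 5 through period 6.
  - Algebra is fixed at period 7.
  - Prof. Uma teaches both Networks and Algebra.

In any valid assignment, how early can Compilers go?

Compilers is available from period 2; Compilers's own window allows nothing later than period 5.
Compilers at period 2 is achievable: Econ=period 1, Calculus=period 5, Compilers=period 2, Databases=period 1, Networks=period 4, Logic=period 1, Ethics=period 1, Algebra=period 7, HCI=period 1.

period 2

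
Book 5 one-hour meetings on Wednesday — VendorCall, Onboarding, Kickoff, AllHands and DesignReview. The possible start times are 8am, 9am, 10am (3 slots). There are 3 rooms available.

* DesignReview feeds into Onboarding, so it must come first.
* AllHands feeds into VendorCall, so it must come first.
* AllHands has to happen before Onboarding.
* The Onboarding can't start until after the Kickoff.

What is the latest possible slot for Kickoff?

Downstream work caps Kickoff at 9am.
Kickoff at 9am is achievable: Kickoff -> 9am, DesignReview -> 8am, VendorCall -> 9am, AllHands -> 8am, Onboarding -> 10am.

9am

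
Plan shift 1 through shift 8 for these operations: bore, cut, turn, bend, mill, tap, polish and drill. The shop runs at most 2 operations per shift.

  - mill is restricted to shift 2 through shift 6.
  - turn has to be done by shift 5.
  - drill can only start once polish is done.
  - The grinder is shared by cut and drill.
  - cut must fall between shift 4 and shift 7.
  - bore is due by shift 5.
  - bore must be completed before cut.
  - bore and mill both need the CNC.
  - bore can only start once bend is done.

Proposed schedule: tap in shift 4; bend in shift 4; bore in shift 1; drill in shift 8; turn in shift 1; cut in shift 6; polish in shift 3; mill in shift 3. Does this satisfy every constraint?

No — it violates: bore can only start once bend is done

turn has to be done by shift 5 — holds.
bore can only start once bend is done — violated.
mill is restricted to shift 2 through shift 6 — holds.
bore and mill both need the CNC — holds.
The grinder is shared by cut and drill — holds.
bore must be completed before cut — holds.
drill can only start once polish is done — holds.
The shop runs at most 2 operations per shift — holds.
cut must fall between shift 4 and shift 7 — holds.
bore is due by shift 5 — holds.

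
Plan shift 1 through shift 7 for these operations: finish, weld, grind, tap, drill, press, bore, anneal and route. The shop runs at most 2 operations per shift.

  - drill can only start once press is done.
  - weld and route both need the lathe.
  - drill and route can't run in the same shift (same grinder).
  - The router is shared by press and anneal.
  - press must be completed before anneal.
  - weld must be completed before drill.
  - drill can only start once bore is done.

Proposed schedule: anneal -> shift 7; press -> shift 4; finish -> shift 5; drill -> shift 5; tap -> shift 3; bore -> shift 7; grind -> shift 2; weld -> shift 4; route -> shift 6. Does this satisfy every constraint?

The shop runs at most 2 operations per shift — holds.
press must be completed before anneal — holds.
drill can only start once press is done — holds.
weld and route both need the lathe — holds.
drill can only start once bore is done — violated.
The router is shared by press and anneal — holds.
drill and route can't run in the same shift (same grinder) — holds.
weld must be completed before drill — holds.

Invalid. drill can only start once bore is done.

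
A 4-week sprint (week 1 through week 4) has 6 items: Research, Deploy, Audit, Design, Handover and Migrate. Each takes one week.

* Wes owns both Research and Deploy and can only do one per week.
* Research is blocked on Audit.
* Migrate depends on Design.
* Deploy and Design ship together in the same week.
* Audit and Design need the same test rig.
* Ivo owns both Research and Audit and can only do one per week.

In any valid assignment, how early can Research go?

week 2

Precedence pushes Research to at least week 2.
Research at week 2 is achievable: Design in week 3, Handover in week 1, Research in week 2, Deploy in week 3, Audit in week 1, Migrate in week 4.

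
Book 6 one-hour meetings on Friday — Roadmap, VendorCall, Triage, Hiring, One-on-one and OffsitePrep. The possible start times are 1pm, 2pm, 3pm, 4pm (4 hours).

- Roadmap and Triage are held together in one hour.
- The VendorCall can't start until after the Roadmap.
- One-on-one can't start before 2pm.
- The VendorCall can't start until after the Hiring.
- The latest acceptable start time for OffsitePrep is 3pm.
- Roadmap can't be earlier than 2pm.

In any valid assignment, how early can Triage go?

2pm

Triage must be in the same hour as Roadmap, which can't be before 2pm, so Triage is at least 2pm; Triage must be in the same hour as Roadmap, which can't be after 3pm, so Triage is at most 3pm.
Triage at 2pm is achievable: OffsitePrep -> 1pm; Roadmap -> 2pm; One-on-one -> 2pm; Triage -> 2pm; VendorCall -> 3pm; Hiring -> 1pm.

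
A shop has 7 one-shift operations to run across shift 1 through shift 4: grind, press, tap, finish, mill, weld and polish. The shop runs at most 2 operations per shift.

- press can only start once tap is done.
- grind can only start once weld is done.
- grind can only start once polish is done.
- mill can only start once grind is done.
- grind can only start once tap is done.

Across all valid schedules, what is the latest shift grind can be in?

Precedence pushes grind to at least shift 2; downstream work caps grind at shift 3.
grind at shift 3 is achievable: grind in shift 3; tap in shift 1; polish in shift 2; mill in shift 4; finish in shift 3; weld in shift 1; press in shift 2.

shift 3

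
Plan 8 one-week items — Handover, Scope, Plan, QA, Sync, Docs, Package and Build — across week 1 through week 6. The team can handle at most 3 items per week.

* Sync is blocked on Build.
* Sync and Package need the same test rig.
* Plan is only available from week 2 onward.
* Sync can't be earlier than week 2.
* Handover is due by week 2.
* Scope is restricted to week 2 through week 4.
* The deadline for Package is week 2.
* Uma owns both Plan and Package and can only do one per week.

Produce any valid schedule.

Docs in week 3, Build in week 1, Plan in week 2, Scope in week 2, Handover in week 1, QA in week 3, Sync in week 2, Package in week 1

Checking: Build(week 1) before Sync(week 2); Plan(week 2) != Package(week 1); Sync(week 2) != Package(week 1); Package=week 1 in [week 1,week 2]; Sync=week 2 in [week 2,week 6]; Scope=week 2 in [week 2,week 4]; Plan=week 2 in [week 2,week 6]; Handover=week 1 in [week 1,week 2]; max 3 per week (cap 3).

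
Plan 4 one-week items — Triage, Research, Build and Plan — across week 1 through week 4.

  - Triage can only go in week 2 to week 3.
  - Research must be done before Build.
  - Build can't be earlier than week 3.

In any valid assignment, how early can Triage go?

Triage is available from week 2; Triage's own window allows nothing later than week 3.
Triage at week 2 is achievable: Research -> week 1; Triage -> week 2; Build -> week 3; Plan -> week 1.

week 2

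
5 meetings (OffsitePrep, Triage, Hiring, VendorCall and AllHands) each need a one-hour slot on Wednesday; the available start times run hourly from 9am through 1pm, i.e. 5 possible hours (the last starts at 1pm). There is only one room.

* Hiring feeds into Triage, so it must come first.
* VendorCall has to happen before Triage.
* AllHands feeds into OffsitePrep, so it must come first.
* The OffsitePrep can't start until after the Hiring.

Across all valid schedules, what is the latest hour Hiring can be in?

11am

Downstream work caps Hiring at 12pm.
Hiring at 11am is achievable: Triage=1pm; VendorCall=9am; Hiring=11am; OffsitePrep=12pm; AllHands=10am.
Nothing later works — the capacity limit rule out every hour after 11am.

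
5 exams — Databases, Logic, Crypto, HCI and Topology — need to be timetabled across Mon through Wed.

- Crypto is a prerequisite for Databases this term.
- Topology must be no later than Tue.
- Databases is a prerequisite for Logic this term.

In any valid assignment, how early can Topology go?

Topology's own window allows nothing later than Tue.
Topology at Mon is achievable: HCI=Mon, Databases=Tue, Crypto=Mon, Topology=Mon, Logic=Wed.

Mon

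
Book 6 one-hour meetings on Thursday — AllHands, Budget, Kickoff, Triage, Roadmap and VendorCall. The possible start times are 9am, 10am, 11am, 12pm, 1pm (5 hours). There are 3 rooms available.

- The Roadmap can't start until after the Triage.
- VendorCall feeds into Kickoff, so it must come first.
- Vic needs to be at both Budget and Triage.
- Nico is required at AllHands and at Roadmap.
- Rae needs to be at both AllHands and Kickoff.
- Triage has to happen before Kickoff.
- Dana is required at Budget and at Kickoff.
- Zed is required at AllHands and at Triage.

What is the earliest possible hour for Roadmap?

Precedence pushes Roadmap to at least 10am.
Roadmap at 10am is achievable: Kickoff -> 10am, Triage -> 9am, Roadmap -> 10am, Budget -> 11am, AllHands -> 11am, VendorCall -> 9am.

10am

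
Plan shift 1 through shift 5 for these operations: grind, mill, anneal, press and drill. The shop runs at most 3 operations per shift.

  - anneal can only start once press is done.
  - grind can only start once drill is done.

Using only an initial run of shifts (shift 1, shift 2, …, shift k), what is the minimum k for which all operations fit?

2 shifts

The precedence chain requires at least 2 distinct shifts.
With at most 3 per shift and 5 operations, at least 2 shifts are needed.
2 works (last occupied shift: shift 2): for example press -> shift 1; drill -> shift 1; anneal -> shift 2; grind -> shift 2; mill -> shift 1.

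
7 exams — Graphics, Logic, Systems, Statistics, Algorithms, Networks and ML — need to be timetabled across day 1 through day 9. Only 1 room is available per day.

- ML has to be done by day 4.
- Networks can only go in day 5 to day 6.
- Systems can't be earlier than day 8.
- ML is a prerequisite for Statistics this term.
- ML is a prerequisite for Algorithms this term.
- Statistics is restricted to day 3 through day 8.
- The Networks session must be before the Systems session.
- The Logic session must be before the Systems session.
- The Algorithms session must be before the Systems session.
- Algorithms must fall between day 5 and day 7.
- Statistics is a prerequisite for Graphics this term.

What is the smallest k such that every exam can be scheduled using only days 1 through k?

8 days

The precedence chain requires at least 3 distinct days.
With at most 1 per day and 7 exams, at least 7 days are needed.
Systems can't be placed before day 8, so the schedule must run through at least day 8.
8 works (last occupied day: day 8): for example Algorithms in day 6; Networks in day 5; ML in day 1; Systems in day 8; Statistics in day 3; Graphics in day 4; Logic in day 2.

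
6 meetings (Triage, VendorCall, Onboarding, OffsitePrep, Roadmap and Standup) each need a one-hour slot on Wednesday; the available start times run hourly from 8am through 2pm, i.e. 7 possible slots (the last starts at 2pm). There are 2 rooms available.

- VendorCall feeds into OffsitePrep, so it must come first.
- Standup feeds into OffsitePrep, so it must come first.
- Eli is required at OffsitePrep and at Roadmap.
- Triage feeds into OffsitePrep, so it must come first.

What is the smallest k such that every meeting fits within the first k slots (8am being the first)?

The precedence chain requires at least 2 distinct slots.
With at most 2 per slot and 6 meetings, at least 3 slots are needed.
3 works (last occupied slot: 10am): for example Roadmap -> 9am, Standup -> 9am, OffsitePrep -> 10am, Triage -> 8am, VendorCall -> 8am, Onboarding -> 10am.

3 slots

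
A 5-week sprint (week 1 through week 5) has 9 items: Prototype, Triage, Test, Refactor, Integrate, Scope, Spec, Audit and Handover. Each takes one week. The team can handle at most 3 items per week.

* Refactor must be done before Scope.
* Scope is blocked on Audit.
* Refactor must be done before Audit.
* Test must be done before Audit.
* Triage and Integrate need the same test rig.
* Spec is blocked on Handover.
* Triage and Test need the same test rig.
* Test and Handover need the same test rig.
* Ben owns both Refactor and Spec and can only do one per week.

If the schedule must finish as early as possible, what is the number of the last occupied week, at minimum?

week 3

The precedence chain requires at least 3 distinct weeks.
With at most 3 per week and 9 work items, at least 3 weeks are needed.
3 works (last occupied week: week 3): for example Integrate -> week 3, Prototype -> week 1, Spec -> week 3, Audit -> week 2, Refactor -> week 1, Triage -> week 2, Handover -> week 2, Test -> week 1, Scope -> week 3.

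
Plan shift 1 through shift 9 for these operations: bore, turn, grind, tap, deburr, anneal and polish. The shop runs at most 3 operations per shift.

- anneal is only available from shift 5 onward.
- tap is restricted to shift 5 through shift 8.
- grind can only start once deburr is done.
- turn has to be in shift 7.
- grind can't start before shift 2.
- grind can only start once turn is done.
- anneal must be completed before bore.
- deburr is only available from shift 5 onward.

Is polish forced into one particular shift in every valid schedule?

No

polish can be shift 1 (e.g. deburr in shift 5; bore in shift 6; anneal in shift 5; tap in shift 5; turn in shift 7; polish in shift 1; grind in shift 8) or shift 2 (e.g. grind -> shift 8, turn -> shift 7, tap -> shift 5, anneal -> shift 5, polish -> shift 2, bore -> shift 6, deburr -> shift 5).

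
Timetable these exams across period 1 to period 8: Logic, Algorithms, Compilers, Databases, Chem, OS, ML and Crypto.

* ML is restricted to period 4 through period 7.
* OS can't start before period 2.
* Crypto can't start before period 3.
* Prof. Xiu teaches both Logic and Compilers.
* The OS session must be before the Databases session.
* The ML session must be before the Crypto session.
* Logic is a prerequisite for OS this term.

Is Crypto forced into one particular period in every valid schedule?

No

Crypto can be period 5 (e.g. OS in period 2, Logic in period 1, ML in period 4, Databases in period 3, Compilers in period 2, Crypto in period 5, Algorithms in period 1, Chem in period 1) or period 6 (e.g. Chem=period 1, ML=period 4, Compilers=period 2, Algorithms=period 1, Logic=period 1, Databases=period 3, Crypto=period 6, OS=period 2).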